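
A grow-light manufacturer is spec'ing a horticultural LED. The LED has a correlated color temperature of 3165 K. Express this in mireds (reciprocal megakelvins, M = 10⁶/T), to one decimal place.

M = 10⁶ / 3165 = 315.956 → 316.0 mireds.

316.0 mireds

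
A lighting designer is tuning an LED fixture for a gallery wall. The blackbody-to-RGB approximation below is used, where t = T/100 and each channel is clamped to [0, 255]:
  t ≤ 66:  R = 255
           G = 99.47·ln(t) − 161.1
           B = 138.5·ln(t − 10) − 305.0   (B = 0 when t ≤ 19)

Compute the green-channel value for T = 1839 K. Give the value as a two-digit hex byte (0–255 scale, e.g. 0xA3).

t = 1839/100 = 18.39; the t ≤ 66 branch applies.
G = 99.47·ln 18.39 − 161.1 = 99.47·2.9118 − 161.1 = 128.537.
Rounded: 129; in hex, 0x81.

0x81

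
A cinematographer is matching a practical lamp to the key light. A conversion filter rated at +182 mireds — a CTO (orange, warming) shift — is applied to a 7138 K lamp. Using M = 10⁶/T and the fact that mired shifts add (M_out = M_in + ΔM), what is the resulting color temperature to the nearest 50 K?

3100 K

M_in = 10⁶/7138 = 140.10 mireds.
M_out = 140.10 + (+182) = 322.10 mireds.
T_out = 10⁶/322.10 = 3104.7 K → 3100 K.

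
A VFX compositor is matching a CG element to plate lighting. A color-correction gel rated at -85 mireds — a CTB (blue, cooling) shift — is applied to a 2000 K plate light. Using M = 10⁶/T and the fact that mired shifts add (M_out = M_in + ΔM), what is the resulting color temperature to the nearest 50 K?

M_in = 10⁶/2000 = 500.00 mireds.
M_out = 500.00 + (-85) = 415.00 mireds.
T_out = 10⁶/415.00 = 2409.6 K → 2400 K.

2400 K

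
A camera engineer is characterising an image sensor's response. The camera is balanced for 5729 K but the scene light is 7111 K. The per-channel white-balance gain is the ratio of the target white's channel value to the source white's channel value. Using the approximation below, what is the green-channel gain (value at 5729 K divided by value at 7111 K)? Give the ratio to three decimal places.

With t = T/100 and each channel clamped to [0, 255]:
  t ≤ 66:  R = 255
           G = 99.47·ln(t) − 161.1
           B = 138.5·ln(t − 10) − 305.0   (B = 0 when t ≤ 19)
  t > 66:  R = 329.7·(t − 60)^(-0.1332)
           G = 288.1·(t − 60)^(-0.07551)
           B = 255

At 7111 K (t = 71.11):
  G = 288.1·(71.11 − 60)^(-0.07551) = 288.1·11.11^(-0.07551) = 288.1·0.83375 = 240.205.
At 5729 K (t = 57.29):
  G = 99.47·ln 57.29 − 161.1 = 99.47·4.0481 − 161.1 = 241.567.
Gain = 241.567 / 240.205 = 1.0057 → 1.006.

1.006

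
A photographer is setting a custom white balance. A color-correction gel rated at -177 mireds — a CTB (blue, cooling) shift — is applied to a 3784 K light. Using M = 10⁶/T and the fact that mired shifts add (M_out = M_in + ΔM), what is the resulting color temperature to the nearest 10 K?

M_in = 10⁶/3784 = 264.27 mireds.
M_out = 264.27 + (-177) = 87.27 mireds.
T_out = 10⁶/87.27 = 11458.6 K → 11460 K.

11460 K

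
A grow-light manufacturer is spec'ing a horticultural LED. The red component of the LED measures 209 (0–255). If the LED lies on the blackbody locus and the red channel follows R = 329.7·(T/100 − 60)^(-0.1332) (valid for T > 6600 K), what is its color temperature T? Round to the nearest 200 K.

(t − 60)^(-0.1332) = 209/329.7 = 0.63391.
t − 60 = 0.63391^(1/-0.1332) = 0.63391^(-7.508) = 30.639, so t = 90.639.
T = 100·t = 9064 K → 9000 K to the nearest 200 K.

9000 K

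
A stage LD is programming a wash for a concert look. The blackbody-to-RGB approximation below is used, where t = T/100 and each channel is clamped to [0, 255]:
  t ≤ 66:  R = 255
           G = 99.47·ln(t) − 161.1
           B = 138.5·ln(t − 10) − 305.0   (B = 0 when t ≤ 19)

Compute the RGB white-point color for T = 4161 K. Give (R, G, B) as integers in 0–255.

(255, 210, 173)

t = 4161/100 = 41.61; the t ≤ 66 branch applies.
R = 255 by definition for t ≤ 66.
G = 99.47·ln 41.61 − 161.1 = 99.47·3.7283 − 161.1 = 209.758.
B = 138.5·ln(41.61 − 10) − 305.0 = 138.5·ln 31.61 − 305.0 = 138.5·3.4535 − 305.0 = 173.306.
Rounded: (255, 210, 173).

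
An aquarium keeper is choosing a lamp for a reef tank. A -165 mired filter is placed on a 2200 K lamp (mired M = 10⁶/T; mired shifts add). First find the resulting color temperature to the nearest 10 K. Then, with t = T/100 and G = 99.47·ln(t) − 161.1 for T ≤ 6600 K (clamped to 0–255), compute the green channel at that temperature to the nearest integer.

M_in = 10⁶/2200 = 454.55; M_out = 454.55 + (-165) = 289.55.
T_out = 10⁶/289.55 = 3453.7 K → 3450 K; t = 34.5.
G = 99.47·ln 34.5 − 161.1 = 99.47·3.5410 − 161.1 = 191.119.
Rounded: 191.

191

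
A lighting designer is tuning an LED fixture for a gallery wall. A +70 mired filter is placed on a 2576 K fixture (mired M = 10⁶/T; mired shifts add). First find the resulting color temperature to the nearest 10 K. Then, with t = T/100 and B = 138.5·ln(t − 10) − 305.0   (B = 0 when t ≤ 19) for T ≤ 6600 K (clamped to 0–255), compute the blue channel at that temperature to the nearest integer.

M_in = 10⁶/2576 = 388.20; M_out = 388.20 + (+70) = 458.20.
T_out = 10⁶/458.20 = 2182.5 K → 2180 K; t = 21.8.
B = 138.5·ln(21.8 − 10) − 305.0 = 138.5·ln 11.8 − 305.0 = 138.5·2.4681 − 305.0 = 36.832.
Rounded: 37.

37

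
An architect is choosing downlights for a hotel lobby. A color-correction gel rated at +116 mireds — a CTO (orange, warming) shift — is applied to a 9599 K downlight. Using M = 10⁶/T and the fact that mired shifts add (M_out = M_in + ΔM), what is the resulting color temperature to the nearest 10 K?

4540 K

M_in = 10⁶/9599 = 104.18 mireds.
M_out = 104.18 + (+116) = 220.18 mireds.
T_out = 10⁶/220.18 = 4541.8 K → 4540 K.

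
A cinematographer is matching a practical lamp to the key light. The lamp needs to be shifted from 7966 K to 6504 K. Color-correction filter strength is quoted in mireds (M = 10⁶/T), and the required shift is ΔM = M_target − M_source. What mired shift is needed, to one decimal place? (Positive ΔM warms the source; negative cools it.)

+28.2 mireds

M_source = 10⁶/7966 = 125.534; M_target = 10⁶/6504 = 153.752.
ΔM = 153.752 − 125.534 = 28.218 → +28.2 mireds, a warming shift.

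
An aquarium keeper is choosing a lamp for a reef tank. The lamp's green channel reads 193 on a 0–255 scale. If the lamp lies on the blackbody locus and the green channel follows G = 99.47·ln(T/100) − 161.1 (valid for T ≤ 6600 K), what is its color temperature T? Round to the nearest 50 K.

ln t = (193 + 161.1) / 99.47 = 3.5599.
t = e^3.5599 = 35.159.
T = 100·t = 3516 K → 3500 K to the nearest 50 K.

3500 K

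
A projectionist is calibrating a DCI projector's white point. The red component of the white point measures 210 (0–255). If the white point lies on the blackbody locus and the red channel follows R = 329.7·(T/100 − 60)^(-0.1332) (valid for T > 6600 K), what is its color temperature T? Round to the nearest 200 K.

9000 K

(t − 60)^(-0.1332) = 210/329.7 = 0.63694.
t − 60 = 0.63694^(1/-0.1332) = 0.63694^(-7.508) = 29.561, so t = 89.561.
T = 100·t = 8956 K → 9000 K to the nearest 200 K.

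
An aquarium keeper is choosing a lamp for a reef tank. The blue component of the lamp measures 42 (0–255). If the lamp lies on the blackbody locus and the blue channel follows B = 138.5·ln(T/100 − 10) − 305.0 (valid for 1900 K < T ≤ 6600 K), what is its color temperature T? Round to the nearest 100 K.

ln(t − 10) = (42 + 305.0) / 138.5 = 2.5054.
t − 10 = e^2.5054 = 12.249, so t = 22.249.
T = 100·t = 2225 K → 2200 K to the nearest 100 K.

2200 K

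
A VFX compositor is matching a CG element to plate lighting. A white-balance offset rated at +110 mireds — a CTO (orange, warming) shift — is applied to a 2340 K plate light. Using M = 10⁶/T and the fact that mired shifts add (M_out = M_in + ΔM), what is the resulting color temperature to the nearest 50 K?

1850 K

M_in = 10⁶/2340 = 427.35 mireds.
M_out = 427.35 + (+110) = 537.35 mireds.
T_out = 10⁶/537.35 = 1861.0 K → 1850 K.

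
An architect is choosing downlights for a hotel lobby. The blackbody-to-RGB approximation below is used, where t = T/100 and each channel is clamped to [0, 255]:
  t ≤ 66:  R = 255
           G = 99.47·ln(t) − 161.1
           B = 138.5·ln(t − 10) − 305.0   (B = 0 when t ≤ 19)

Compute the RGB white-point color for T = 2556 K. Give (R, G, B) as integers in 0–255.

t = 2556/100 = 25.56; the t ≤ 66 branch applies.
R = 255 by definition for t ≤ 66.
G = 99.47·ln 25.56 − 161.1 = 99.47·3.2410 − 161.1 = 161.285.
B = 138.5·ln(25.56 − 10) − 305.0 = 138.5·ln 15.56 − 305.0 = 138.5·2.7447 − 305.0 = 75.141.
Rounded: (255, 161, 75).

(255, 161, 75)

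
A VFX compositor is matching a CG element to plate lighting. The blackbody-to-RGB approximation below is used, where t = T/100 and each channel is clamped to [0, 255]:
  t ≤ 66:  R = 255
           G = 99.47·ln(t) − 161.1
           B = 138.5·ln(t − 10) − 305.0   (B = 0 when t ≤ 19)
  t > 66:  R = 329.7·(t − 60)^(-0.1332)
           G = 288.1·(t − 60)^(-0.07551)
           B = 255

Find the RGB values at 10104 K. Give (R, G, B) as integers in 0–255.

t = 10104/100 = 101.04; the t > 66 branch applies.
R = 329.7·(101.04 − 60)^(-0.1332) = 329.7·41.04^(-0.1332) = 329.7·0.60971 = 201.020.
G = 288.1·(101.04 − 60)^(-0.07551) = 288.1·41.04^(-0.07551) = 288.1·0.75542 = 217.636.
B = 255 by definition for t > 66.
Rounded: (201, 218, 255).

(201, 218, 255)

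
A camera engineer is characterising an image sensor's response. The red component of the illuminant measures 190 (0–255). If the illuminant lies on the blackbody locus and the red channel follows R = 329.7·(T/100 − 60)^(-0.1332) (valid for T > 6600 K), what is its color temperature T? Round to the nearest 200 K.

12200 K

(t − 60)^(-0.1332) = 190/329.7 = 0.57628.
t − 60 = 0.57628^(1/-0.1332) = 0.57628^(-7.508) = 62.667, so t = 122.667.
T = 100·t = 12267 K → 12200 K to the nearest 200 K.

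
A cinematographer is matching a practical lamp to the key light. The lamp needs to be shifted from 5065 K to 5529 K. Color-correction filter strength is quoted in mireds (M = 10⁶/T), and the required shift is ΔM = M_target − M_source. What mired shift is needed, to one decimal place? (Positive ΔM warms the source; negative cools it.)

-16.6 mireds

M_source = 10⁶/5065 = 197.433; M_target = 10⁶/5529 = 180.865.
ΔM = 180.865 − 197.433 = -16.569 → -16.6 mireds, a cooling shift.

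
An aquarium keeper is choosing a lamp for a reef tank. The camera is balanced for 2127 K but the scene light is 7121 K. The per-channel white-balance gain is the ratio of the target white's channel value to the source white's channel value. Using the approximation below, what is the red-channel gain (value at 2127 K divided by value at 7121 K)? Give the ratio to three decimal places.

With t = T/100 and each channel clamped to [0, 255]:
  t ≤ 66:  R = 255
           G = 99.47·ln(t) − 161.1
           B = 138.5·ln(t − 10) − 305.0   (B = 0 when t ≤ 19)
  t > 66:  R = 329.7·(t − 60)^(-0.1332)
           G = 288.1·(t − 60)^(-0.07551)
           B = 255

At 7121 K (t = 71.21):
  R = 329.7·(71.21 − 60)^(-0.1332) = 329.7·11.21^(-0.1332) = 329.7·0.72476 = 238.952.
At 2127 K (t = 21.27):
  R = 255 by definition for t ≤ 66.
Gain = 255.000 / 238.952 = 1.0672 → 1.067.

1.067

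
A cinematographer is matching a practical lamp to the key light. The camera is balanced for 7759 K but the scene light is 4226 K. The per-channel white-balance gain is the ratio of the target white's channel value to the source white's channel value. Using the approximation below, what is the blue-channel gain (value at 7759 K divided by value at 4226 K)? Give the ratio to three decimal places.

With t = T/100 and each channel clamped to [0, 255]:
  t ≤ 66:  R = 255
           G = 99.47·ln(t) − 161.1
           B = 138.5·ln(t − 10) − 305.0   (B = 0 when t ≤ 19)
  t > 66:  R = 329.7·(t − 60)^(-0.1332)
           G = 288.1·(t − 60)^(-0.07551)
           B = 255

1.448

At 4226 K (t = 42.26):
  B = 138.5·ln(42.26 − 10) − 305.0 = 138.5·ln 32.26 − 305.0 = 138.5·3.4738 − 305.0 = 176.125.
At 7759 K (t = 77.59):
  B = 255 by definition for t > 66.
Gain = 255.000 / 176.125 = 1.4478 → 1.448.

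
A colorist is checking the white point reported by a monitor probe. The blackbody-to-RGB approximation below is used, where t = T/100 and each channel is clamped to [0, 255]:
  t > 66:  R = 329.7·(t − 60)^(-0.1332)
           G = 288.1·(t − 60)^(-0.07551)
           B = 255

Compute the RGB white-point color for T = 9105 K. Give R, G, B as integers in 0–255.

t = 9105/100 = 91.05; the t > 66 branch applies.
R = 329.7·(91.05 − 60)^(-0.1332) = 329.7·31.05^(-0.1332) = 329.7·0.63279 = 208.630.
G = 288.1·(91.05 − 60)^(-0.07551) = 288.1·31.05^(-0.07551) = 288.1·0.77150 = 222.268.
B = 255 by definition for t > 66.
Rounded: (209, 222, 255).

R=209, G=222, B=255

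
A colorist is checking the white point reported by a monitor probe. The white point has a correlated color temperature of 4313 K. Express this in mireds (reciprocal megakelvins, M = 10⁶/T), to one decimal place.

231.9 mireds

M = 10⁶ / 4313 = 231.857 → 231.9 mireds.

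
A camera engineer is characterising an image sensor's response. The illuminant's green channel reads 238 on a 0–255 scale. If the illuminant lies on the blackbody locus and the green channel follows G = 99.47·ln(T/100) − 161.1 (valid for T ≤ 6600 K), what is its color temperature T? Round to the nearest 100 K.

5500 K

ln t = (238 + 161.1) / 99.47 = 4.0123.
t = e^4.0123 = 55.272.
T = 100·t = 5527 K → 5500 K to the nearest 100 K.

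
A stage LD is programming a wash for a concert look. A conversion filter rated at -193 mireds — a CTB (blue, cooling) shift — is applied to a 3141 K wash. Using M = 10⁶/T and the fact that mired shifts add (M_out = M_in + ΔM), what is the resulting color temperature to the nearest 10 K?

M_in = 10⁶/3141 = 318.37 mireds.
M_out = 318.37 + (-193) = 125.37 mireds.
T_out = 10⁶/125.37 = 7976.4 K → 7980 K.

7980 K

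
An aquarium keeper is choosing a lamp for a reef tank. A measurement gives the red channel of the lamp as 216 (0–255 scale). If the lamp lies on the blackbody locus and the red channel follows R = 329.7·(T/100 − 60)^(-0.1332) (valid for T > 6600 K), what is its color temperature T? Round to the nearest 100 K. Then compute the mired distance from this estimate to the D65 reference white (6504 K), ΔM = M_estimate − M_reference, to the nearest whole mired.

(t − 60)^(-0.1332) = 216/329.7 = 0.65514.
t − 60 = 0.65514^(1/-0.1332) = 0.65514^(-7.508) = 23.926, so t = 83.926.
T = 100·t = 8393 K → 8400 K to the nearest 100 K.
M_estimate = 10⁶/8400 = 119.05; M_reference = 10⁶/6504 = 153.75.
ΔM = 119.05 − 153.75 = -34.70 → -35 mireds.

-35 mireds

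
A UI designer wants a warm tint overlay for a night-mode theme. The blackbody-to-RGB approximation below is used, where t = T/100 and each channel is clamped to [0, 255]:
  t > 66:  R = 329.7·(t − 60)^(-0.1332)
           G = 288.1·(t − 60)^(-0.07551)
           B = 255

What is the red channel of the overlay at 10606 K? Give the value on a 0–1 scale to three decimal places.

t = 10606/100 = 106.06; the t > 66 branch applies.
R = 329.7·(106.06 − 60)^(-0.1332) = 329.7·46.06^(-0.1332) = 329.7·0.60041 = 197.954.
On a 0–1 scale: 197.954/255 = 0.7763 → 0.776.

0.776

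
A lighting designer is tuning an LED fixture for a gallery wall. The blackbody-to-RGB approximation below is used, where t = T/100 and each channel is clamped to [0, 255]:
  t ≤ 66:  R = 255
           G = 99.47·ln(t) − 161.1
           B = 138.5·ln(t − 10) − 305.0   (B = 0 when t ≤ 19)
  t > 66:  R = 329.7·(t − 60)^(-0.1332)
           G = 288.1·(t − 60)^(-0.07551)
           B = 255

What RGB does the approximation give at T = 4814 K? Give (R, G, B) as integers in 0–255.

t = 4814/100 = 48.14; the t ≤ 66 branch applies.
R = 255 by definition for t ≤ 66.
G = 99.47·ln 48.14 − 161.1 = 99.47·3.8741 − 161.1 = 224.258.
B = 138.5·ln(48.14 − 10) − 305.0 = 138.5·ln 38.14 − 305.0 = 138.5·3.6413 − 305.0 = 199.315.
Rounded: (255, 224, 199).

(255, 224, 199)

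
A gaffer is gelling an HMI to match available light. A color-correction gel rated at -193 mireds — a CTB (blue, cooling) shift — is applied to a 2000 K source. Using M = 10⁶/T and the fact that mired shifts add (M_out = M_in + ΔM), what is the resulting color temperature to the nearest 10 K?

M_in = 10⁶/2000 = 500.00 mireds.
M_out = 500.00 + (-193) = 307.00 mireds.
T_out = 10⁶/307.00 = 3257.3 K → 3260 K.

3260 K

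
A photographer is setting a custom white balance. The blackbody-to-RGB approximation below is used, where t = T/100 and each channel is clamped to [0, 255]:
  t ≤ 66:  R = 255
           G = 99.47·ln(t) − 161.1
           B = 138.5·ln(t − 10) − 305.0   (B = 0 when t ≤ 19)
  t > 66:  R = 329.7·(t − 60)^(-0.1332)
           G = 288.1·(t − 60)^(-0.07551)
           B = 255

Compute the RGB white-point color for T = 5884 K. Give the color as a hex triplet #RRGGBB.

#FFF4EA

t = 5884/100 = 58.84; the t ≤ 66 branch applies.
R = 255 by definition for t ≤ 66.
G = 99.47·ln 58.84 − 161.1 = 99.47·4.0748 − 161.1 = 244.223.
B = 138.5·ln(58.84 − 10) − 305.0 = 138.5·ln 48.84 − 305.0 = 138.5·3.8885 − 305.0 = 233.564.
Rounded: (255, 244, 234).
In hex: #FFF4EA.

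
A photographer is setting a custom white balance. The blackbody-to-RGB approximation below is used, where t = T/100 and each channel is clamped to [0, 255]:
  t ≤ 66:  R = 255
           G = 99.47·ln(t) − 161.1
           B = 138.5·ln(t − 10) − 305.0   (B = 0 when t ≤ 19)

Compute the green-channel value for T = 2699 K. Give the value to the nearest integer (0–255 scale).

t = 2699/100 = 26.99; the t ≤ 66 branch applies.
G = 99.47·ln 26.99 − 161.1 = 99.47·3.2955 − 161.1 = 166.700.
Rounded: 167.

167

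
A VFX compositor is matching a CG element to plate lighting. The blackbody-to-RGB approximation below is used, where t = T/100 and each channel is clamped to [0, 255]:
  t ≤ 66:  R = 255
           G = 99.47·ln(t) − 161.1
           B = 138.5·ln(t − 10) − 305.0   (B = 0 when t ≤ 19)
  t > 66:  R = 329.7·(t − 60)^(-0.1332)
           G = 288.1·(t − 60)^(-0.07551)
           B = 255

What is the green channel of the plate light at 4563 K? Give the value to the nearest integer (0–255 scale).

219

t = 4563/100 = 45.63; the t ≤ 66 branch applies.
G = 99.47·ln 45.63 − 161.1 = 99.47·3.8206 − 161.1 = 218.932.
Rounded: 219.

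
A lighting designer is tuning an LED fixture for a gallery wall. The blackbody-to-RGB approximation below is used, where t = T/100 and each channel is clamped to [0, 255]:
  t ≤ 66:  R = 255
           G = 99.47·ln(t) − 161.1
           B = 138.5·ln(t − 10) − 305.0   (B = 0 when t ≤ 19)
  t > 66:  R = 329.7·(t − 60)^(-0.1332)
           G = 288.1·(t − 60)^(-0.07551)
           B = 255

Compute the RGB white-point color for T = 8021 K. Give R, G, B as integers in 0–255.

t = 8021/100 = 80.21; the t > 66 branch applies.
R = 329.7·(80.21 − 60)^(-0.1332) = 329.7·20.21^(-0.1332) = 329.7·0.67004 = 220.911.
G = 288.1·(80.21 − 60)^(-0.07551) = 288.1·20.21^(-0.07551) = 288.1·0.79692 = 229.594.
B = 255 by definition for t > 66.
Rounded: (221, 230, 255).

R=221, G=230, B=255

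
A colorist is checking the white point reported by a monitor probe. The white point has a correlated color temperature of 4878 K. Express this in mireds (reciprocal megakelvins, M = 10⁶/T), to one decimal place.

M = 10⁶ / 4878 = 205.002 → 205.0 mireds.

205.0 mireds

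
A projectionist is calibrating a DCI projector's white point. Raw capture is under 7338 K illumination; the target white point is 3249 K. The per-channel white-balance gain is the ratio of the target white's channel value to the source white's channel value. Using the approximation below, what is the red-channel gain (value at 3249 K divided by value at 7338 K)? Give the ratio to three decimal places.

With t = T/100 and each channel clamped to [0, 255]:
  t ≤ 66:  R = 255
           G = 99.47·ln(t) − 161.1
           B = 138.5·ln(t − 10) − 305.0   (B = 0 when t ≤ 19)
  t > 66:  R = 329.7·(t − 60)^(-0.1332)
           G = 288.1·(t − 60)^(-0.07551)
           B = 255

1.093

At 7338 K (t = 73.38):
  R = 329.7·(73.38 − 60)^(-0.1332) = 329.7·13.38^(-0.1332) = 329.7·0.70787 = 233.386.
At 3249 K (t = 32.49):
  R = 255 by definition for t ≤ 66.
Gain = 255.000 / 233.386 = 1.0926 → 1.093.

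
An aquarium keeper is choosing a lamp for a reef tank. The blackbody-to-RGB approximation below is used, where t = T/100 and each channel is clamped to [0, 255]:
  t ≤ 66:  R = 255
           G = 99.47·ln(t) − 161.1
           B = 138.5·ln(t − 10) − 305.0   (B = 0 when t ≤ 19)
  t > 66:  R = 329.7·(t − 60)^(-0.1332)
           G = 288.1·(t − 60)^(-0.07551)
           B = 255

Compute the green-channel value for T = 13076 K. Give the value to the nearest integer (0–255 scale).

t = 13076/100 = 130.76; the t > 66 branch applies.
G = 288.1·(130.76 − 60)^(-0.07551) = 288.1·70.76^(-0.07551) = 288.1·0.72497 = 208.865.
Rounded: 209.

209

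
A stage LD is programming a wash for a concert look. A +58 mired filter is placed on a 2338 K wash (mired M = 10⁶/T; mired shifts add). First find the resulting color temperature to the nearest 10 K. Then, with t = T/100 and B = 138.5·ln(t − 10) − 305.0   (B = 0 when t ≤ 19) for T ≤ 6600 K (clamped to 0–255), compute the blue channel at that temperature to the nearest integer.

22

M_in = 10⁶/2338 = 427.72; M_out = 427.72 + (+58) = 485.72.
T_out = 10⁶/485.72 = 2058.8 K → 2060 K; t = 20.6.
B = 138.5·ln(20.6 − 10) − 305.0 = 138.5·ln 10.6 − 305.0 = 138.5·2.3609 − 305.0 = 21.978.
Rounded: 22.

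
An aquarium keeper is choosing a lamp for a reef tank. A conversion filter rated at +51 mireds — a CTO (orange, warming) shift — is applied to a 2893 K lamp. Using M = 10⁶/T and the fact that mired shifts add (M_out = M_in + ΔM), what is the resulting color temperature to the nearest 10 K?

M_in = 10⁶/2893 = 345.66 mireds.
M_out = 345.66 + (+51) = 396.66 mireds.
T_out = 10⁶/396.66 = 2521.0 K → 2520 K.

2520 K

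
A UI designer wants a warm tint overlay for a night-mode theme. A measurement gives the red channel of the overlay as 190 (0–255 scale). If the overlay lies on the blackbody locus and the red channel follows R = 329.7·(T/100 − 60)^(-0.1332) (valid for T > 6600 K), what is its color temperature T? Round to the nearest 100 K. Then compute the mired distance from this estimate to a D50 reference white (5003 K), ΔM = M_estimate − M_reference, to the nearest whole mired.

-119 mireds

(t − 60)^(-0.1332) = 190/329.7 = 0.57628.
t − 60 = 0.57628^(1/-0.1332) = 0.57628^(-7.508) = 62.667, so t = 122.667.
T = 100·t = 12267 K → 12300 K to the nearest 100 K.
M_estimate = 10⁶/12300 = 81.30; M_reference = 10⁶/5003 = 199.88.
ΔM = 81.30 − 199.88 = -118.58 → -119 mireds.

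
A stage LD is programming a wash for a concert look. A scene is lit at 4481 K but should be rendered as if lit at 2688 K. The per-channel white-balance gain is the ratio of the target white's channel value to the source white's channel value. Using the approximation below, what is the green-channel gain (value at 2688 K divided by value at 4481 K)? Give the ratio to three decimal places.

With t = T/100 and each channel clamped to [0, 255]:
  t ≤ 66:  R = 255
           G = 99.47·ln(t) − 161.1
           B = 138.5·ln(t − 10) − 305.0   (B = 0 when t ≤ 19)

At 4481 K (t = 44.81):
  G = 99.47·ln 44.81 − 161.1 = 99.47·3.8024 − 161.1 = 217.128.
At 2688 K (t = 26.88):
  G = 99.47·ln 26.88 − 161.1 = 99.47·3.2914 − 161.1 = 166.294.
Gain = 166.294 / 217.128 = 0.7659 → 0.766.

0.766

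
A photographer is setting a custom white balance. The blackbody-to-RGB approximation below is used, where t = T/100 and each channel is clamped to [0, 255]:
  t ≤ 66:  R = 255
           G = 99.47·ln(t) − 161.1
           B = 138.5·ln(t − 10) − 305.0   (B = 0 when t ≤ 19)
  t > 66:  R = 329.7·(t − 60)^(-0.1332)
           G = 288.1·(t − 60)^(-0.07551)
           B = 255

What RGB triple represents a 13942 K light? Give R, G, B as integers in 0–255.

t = 13942/100 = 139.42; the t > 66 branch applies.
R = 329.7·(139.42 − 60)^(-0.1332) = 329.7·79.42^(-0.1332) = 329.7·0.55838 = 184.098.
G = 288.1·(139.42 − 60)^(-0.07551) = 288.1·79.42^(-0.07551) = 288.1·0.71868 = 207.052.
B = 255 by definition for t > 66.
Rounded: (184, 207, 255).

R=184, G=207, B=255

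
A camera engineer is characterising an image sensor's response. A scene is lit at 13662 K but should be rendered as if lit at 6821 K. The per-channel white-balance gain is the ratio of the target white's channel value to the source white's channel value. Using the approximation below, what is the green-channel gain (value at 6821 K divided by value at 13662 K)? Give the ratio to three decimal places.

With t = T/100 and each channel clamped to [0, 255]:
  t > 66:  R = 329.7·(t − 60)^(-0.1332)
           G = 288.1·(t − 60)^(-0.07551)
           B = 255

At 13662 K (t = 136.62):
  G = 288.1·(136.62 − 60)^(-0.07551) = 288.1·76.62^(-0.07551) = 288.1·0.72063 = 207.614.
At 6821 K (t = 68.21):
  G = 288.1·(68.21 − 60)^(-0.07551) = 288.1·8.21^(-0.07551) = 288.1·0.85302 = 245.754.
Gain = 245.754 / 207.614 = 1.1837 → 1.184.

1.184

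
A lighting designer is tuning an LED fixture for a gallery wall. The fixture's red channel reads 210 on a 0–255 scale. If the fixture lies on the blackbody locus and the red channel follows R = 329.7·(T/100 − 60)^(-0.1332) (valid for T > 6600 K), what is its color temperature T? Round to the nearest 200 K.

(t − 60)^(-0.1332) = 210/329.7 = 0.63694.
t − 60 = 0.63694^(1/-0.1332) = 0.63694^(-7.508) = 29.561, so t = 89.561.
T = 100·t = 8956 K → 9000 K to the nearest 200 K.

9000 K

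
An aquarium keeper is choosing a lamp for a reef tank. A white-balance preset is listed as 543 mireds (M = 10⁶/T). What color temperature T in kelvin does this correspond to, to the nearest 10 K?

T = 10⁶ / 543 = 1841.62 K → 1840 K.

1840 K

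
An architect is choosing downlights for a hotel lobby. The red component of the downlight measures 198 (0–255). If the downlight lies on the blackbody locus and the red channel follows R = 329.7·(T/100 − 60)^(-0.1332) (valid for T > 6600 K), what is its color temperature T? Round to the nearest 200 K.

(t − 60)^(-0.1332) = 198/329.7 = 0.60055.
t − 60 = 0.60055^(1/-0.1332) = 0.60055^(-7.508) = 45.980, so t = 105.980.
T = 100·t = 10598 K → 10600 K to the nearest 200 K.

10600 K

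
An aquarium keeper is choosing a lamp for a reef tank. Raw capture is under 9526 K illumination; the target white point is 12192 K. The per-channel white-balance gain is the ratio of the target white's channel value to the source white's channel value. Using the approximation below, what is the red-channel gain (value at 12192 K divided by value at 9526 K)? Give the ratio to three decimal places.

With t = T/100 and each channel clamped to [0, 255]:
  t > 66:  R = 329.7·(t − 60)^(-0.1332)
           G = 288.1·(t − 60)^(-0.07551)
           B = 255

0.928

At 9526 K (t = 95.26):
  R = 329.7·(95.26 − 60)^(-0.1332) = 329.7·35.26^(-0.1332) = 329.7·0.62216 = 205.126.
At 12192 K (t = 121.92):
  R = 329.7·(121.92 − 60)^(-0.1332) = 329.7·61.92^(-0.1332) = 329.7·0.57720 = 190.304.
Gain = 190.304 / 205.126 = 0.9277 → 0.928.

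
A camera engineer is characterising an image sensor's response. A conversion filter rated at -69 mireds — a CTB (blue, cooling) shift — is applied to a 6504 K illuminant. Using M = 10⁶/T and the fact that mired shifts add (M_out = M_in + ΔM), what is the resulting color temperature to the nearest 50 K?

M_in = 10⁶/6504 = 153.75 mireds.
M_out = 153.75 + (-69) = 84.75 mireds.
T_out = 10⁶/84.75 = 11799.2 K → 11800 K.

11800 K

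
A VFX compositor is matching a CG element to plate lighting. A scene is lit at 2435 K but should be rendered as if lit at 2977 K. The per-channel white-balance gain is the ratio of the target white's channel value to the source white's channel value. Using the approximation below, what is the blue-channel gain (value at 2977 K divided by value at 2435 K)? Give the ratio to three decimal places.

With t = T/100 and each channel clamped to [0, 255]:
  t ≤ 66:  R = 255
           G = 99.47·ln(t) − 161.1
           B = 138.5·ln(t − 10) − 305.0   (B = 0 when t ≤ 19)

At 2435 K (t = 24.35):
  B = 138.5·ln(24.35 − 10) − 305.0 = 138.5·ln 14.35 − 305.0 = 138.5·2.6637 − 305.0 = 63.929.
At 2977 K (t = 29.77):
  B = 138.5·ln(29.77 − 10) − 305.0 = 138.5·ln 19.77 − 305.0 = 138.5·2.9842 − 305.0 = 108.307.
Gain = 108.307 / 63.929 = 1.6942 → 1.694.

1.694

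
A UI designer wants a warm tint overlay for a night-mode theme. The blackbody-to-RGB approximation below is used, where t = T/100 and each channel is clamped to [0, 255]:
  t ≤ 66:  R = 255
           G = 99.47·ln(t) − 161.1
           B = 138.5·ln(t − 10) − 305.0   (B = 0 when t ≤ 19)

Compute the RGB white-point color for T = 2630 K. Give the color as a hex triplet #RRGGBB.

t = 2630/100 = 26.3; the t ≤ 66 branch applies.
R = 255 by definition for t ≤ 66.
G = 99.47·ln 26.3 − 161.1 = 99.47·3.2696 − 161.1 = 164.124.
B = 138.5·ln(26.3 − 10) − 305.0 = 138.5·ln 16.3 − 305.0 = 138.5·2.7912 − 305.0 = 81.576.
Rounded: (255, 164, 82).
In hex: #FFA452.

#FFA452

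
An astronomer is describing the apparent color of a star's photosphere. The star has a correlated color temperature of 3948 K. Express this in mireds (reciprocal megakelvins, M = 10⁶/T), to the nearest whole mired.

M = 10⁶ / 3948 = 253.293 → 253 mireds.

253 mireds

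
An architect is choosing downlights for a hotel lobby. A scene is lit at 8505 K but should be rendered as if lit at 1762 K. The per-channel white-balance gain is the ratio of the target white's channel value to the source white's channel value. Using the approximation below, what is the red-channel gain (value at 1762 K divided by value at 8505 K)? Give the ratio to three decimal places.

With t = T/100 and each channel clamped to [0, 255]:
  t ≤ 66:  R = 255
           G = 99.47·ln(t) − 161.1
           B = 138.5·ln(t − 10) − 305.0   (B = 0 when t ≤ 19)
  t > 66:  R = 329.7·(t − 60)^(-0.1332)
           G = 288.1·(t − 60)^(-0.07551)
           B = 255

1.188

At 8505 K (t = 85.05):
  R = 329.7·(85.05 − 60)^(-0.1332) = 329.7·25.05^(-0.1332) = 329.7·0.65115 = 214.683.
At 1762 K (t = 17.62):
  R = 255 by definition for t ≤ 66.
Gain = 255.000 / 214.683 = 1.1878 → 1.188.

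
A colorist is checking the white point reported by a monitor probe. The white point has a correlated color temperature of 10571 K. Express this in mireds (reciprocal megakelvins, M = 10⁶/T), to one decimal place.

94.6 mireds

M = 10⁶ / 10571 = 94.598 → 94.6 mireds.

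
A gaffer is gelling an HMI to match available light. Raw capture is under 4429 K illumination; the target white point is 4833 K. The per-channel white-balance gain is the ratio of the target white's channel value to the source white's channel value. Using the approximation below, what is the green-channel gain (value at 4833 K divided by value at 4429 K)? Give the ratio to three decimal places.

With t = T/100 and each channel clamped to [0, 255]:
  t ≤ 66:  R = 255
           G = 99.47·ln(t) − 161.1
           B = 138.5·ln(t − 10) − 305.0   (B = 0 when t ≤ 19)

1.040

At 4429 K (t = 44.29):
  G = 99.47·ln 44.29 − 161.1 = 99.47·3.7908 − 161.1 = 215.967.
At 4833 K (t = 48.33):
  G = 99.47·ln 48.33 − 161.1 = 99.47·3.8781 − 161.1 = 224.650.
Gain = 224.650 / 215.967 = 1.0402 → 1.040.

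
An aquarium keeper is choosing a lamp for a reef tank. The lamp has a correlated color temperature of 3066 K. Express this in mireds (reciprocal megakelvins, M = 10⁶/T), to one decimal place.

326.2 mireds

M = 10⁶ / 3066 = 326.158 → 326.2 mireds.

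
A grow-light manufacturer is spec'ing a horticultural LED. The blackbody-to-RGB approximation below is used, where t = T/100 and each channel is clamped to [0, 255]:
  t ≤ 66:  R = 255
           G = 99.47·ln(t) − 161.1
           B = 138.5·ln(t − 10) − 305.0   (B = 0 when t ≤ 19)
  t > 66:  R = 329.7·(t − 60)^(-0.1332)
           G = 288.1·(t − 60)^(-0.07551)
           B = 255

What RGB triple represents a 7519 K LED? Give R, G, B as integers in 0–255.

R=229, G=235, B=255

t = 7519/100 = 75.19; the t > 66 branch applies.
R = 329.7·(75.19 − 60)^(-0.1332) = 329.7·15.19^(-0.1332) = 329.7·0.69601 = 229.475.
G = 288.1·(75.19 − 60)^(-0.07551) = 288.1·15.19^(-0.07551) = 288.1·0.81429 = 234.598.
B = 255 by definition for t > 66.
Rounded: (229, 235, 255).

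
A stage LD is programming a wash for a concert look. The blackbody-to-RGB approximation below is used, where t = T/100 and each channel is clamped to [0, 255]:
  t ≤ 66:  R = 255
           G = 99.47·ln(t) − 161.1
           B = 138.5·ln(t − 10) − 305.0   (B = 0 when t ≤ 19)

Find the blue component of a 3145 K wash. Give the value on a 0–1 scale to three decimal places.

0.469

t = 3145/100 = 31.45; the t ≤ 66 branch applies.
B = 138.5·ln(31.45 − 10) − 305.0 = 138.5·ln 21.45 − 305.0 = 138.5·3.0657 − 305.0 = 119.603.
On a 0–1 scale: 119.603/255 = 0.4690 → 0.469.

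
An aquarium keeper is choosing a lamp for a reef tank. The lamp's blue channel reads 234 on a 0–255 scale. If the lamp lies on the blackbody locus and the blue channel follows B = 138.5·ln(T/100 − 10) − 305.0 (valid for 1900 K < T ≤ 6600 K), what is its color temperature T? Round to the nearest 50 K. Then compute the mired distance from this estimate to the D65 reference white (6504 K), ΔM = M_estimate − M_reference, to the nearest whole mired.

+16 mireds

ln(t − 10) = (234 + 305.0) / 138.5 = 3.8917.
t − 10 = e^3.8917 = 48.994, so t = 58.994.
T = 100·t = 5899 K → 5900 K to the nearest 50 K.
M_estimate = 10⁶/5900 = 169.49; M_reference = 10⁶/6504 = 153.75.
ΔM = 169.49 − 153.75 = 15.74 → +16 mireds.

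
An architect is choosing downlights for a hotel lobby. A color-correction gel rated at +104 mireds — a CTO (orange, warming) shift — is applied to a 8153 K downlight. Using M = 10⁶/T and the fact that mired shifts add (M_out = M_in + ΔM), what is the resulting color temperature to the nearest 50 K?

4400 K

M_in = 10⁶/8153 = 122.65 mireds.
M_out = 122.65 + (+104) = 226.65 mireds.
T_out = 10⁶/226.65 = 4412.0 K → 4400 K.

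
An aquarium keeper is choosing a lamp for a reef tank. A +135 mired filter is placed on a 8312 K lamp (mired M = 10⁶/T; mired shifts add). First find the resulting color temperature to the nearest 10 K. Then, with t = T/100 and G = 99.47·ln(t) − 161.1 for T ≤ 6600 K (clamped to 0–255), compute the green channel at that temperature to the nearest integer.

204

M_in = 10⁶/8312 = 120.31; M_out = 120.31 + (+135) = 255.31.
T_out = 10⁶/255.31 = 3916.8 K → 3920 K; t = 39.2.
G = 99.47·ln 39.2 − 161.1 = 99.47·3.6687 − 161.1 = 203.823.
Rounded: 204.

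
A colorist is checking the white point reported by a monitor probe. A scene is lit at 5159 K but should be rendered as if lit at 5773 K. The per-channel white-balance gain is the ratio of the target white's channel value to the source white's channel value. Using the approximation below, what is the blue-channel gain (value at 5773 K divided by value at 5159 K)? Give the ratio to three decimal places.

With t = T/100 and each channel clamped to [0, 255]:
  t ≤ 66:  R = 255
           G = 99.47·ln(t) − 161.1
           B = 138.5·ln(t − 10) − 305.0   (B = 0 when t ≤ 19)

At 5159 K (t = 51.59):
  B = 138.5·ln(51.59 − 10) − 305.0 = 138.5·ln 41.59 − 305.0 = 138.5·3.7279 − 305.0 = 211.309.
At 5773 K (t = 57.73):
  B = 138.5·ln(57.73 − 10) − 305.0 = 138.5·ln 47.73 − 305.0 = 138.5·3.8656 − 305.0 = 230.380.
Gain = 230.380 / 211.309 = 1.0903 → 1.090.

1.090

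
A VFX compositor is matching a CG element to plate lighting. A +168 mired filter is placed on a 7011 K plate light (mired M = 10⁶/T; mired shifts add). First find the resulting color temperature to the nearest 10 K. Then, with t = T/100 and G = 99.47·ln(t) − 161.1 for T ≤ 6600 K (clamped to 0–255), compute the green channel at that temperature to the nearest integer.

184

M_in = 10⁶/7011 = 142.63; M_out = 142.63 + (+168) = 310.63.
T_out = 10⁶/310.63 = 3219.2 K → 3220 K; t = 32.2.
G = 99.47·ln 32.2 − 161.1 = 99.47·3.4720 − 161.1 = 184.257.
Rounded: 184.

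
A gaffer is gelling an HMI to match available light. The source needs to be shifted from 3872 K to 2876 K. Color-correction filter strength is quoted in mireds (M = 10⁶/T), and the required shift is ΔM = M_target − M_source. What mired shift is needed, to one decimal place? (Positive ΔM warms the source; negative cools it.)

+89.4 mireds

M_source = 10⁶/3872 = 258.264; M_target = 10⁶/2876 = 347.705.
ΔM = 347.705 − 258.264 = 89.441 → +89.4 mireds, a warming shift.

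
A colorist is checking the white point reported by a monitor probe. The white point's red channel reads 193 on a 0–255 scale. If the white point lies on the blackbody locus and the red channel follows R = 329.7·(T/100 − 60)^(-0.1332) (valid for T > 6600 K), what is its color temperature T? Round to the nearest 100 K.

(t − 60)^(-0.1332) = 193/329.7 = 0.58538.
t − 60 = 0.58538^(1/-0.1332) = 0.58538^(-7.508) = 55.713, so t = 115.713.
T = 100·t = 11571 K → 11600 K to the nearest 100 K.

11600 K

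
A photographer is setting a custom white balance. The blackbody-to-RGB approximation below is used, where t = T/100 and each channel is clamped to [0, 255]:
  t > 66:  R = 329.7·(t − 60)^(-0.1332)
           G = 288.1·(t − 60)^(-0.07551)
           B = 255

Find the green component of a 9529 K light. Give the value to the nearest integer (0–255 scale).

220

t = 9529/100 = 95.29; the t > 66 branch applies.
G = 288.1·(95.29 − 60)^(-0.07551) = 288.1·35.29^(-0.07551) = 288.1·0.76408 = 220.130.
Rounded: 220.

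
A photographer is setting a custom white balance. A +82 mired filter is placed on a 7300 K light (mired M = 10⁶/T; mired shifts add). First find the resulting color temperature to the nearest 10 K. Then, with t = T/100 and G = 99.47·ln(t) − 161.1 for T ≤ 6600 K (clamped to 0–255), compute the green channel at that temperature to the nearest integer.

219

M_in = 10⁶/7300 = 136.99; M_out = 136.99 + (+82) = 218.99.
T_out = 10⁶/218.99 = 4566.5 K → 4570 K; t = 45.7.
G = 99.47·ln 45.7 − 161.1 = 99.47·3.8221 − 161.1 = 219.084.
Rounded: 219.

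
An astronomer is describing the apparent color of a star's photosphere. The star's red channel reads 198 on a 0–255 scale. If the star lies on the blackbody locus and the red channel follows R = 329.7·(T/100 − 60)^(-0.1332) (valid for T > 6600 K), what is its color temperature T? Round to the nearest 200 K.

(t − 60)^(-0.1332) = 198/329.7 = 0.60055.
t − 60 = 0.60055^(1/-0.1332) = 0.60055^(-7.508) = 45.980, so t = 105.980.
T = 100·t = 10598 K → 10600 K to the nearest 200 K.

10600 K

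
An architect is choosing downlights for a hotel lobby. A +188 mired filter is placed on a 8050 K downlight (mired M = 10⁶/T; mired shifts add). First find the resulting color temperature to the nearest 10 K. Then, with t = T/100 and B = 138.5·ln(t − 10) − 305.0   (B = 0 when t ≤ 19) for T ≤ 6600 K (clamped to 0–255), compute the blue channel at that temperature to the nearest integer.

M_in = 10⁶/8050 = 124.22; M_out = 124.22 + (+188) = 312.22.
T_out = 10⁶/312.22 = 3202.8 K → 3200 K; t = 32.
B = 138.5·ln(32 − 10) − 305.0 = 138.5·ln 22 − 305.0 = 138.5·3.0910 − 305.0 = 123.109.
Rounded: 123.

123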